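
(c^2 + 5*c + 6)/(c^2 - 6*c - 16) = (c + 3)/(c - 8)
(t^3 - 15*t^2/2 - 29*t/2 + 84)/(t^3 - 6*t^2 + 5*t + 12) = (t^2 - 9*t/2 - 28)/(t^2 - 3*t - 4)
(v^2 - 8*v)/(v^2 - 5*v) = (v - 8)/(v - 5)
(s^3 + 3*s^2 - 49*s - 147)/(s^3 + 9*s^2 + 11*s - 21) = (s - 7)/(s - 1)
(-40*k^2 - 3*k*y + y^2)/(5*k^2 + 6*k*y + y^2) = (-8*k + y)/(k + y)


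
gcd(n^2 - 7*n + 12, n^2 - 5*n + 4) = n - 4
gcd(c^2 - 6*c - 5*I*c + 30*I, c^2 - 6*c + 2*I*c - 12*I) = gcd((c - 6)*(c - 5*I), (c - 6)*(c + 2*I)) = c - 6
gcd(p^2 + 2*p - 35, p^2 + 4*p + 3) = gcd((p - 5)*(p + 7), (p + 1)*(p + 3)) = 1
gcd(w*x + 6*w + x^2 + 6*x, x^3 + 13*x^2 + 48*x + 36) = x + 6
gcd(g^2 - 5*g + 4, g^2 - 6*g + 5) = g - 1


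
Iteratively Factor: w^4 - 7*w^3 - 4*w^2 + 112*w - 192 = (w - 4)*(w^3 - 3*w^2 - 16*w + 48) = (w - 4)^2*(w^2 + w - 12) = (w - 4)^2*(w - 3)*(w + 4)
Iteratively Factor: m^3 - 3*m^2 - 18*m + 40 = (m + 4)*(m^2 - 7*m + 10) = (m - 2)*(m + 4)*(m - 5)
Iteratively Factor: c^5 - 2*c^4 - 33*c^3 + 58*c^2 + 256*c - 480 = (c - 5)*(c^4 + 3*c^3 - 18*c^2 - 32*c + 96) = (c - 5)*(c - 2)*(c^3 + 5*c^2 - 8*c - 48) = (c - 5)*(c - 2)*(c + 4)*(c^2 + c - 12) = (c - 5)*(c - 2)*(c + 4)^2*(c - 3)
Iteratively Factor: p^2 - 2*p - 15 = (p + 3)*(p - 5)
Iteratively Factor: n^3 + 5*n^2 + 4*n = (n + 4)*(n^2 + n) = n*(n + 4)*(n + 1)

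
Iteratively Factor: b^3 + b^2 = (b)*(b^2 + b) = b^2*(b + 1)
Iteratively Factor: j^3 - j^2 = (j)*(j^2 - j) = j^2*(j - 1)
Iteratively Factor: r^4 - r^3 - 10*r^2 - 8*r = (r + 1)*(r^3 - 2*r^2 - 8*r) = (r + 1)*(r + 2)*(r^2 - 4*r) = r*(r + 1)*(r + 2)*(r - 4)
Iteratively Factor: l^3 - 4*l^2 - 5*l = (l)*(l^2 - 4*l - 5) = l*(l + 1)*(l - 5)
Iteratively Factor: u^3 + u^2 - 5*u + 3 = (u - 1)*(u^2 + 2*u - 3) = (u - 1)^2*(u + 3)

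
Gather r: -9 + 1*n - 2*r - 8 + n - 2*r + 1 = 2*n - 4*r - 16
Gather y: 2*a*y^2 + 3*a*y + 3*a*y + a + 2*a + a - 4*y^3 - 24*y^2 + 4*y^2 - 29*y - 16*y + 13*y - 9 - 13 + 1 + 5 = 4*a - 4*y^3 + y^2*(2*a - 20) + y*(6*a - 32) - 16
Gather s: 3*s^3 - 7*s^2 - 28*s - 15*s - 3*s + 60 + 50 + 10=3*s^3 - 7*s^2 - 46*s + 120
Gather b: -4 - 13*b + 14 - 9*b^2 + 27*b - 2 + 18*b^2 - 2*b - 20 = 9*b^2 + 12*b - 12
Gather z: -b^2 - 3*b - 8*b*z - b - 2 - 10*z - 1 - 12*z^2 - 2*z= -b^2 - 4*b - 12*z^2 + z*(-8*b - 12) - 3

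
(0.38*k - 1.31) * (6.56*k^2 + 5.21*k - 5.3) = 2.4928*k^3 - 6.6138*k^2 - 8.8391*k + 6.943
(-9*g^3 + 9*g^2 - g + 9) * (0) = 0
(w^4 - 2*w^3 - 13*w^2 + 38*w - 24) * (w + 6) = w^5 + 4*w^4 - 25*w^3 - 40*w^2 + 204*w - 144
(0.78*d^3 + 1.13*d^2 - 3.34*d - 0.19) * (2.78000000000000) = 2.1684*d^3 + 3.1414*d^2 - 9.2852*d - 0.5282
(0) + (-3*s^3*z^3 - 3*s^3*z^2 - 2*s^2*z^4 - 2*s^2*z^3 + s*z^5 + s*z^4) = -3*s^3*z^3 - 3*s^3*z^2 - 2*s^2*z^4 - 2*s^2*z^3 + s*z^5 + s*z^4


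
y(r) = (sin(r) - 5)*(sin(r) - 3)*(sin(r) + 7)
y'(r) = (sin(r) - 5)*(sin(r) - 3)*cos(r) + (sin(r) - 5)*(sin(r) + 7)*cos(r) + (sin(r) - 3)*(sin(r) + 7)*cos(r) = (3*sin(r)^2 - 2*sin(r) - 41)*cos(r)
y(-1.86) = 142.50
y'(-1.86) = 10.36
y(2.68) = 86.63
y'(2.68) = 36.97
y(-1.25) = 142.15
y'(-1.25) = -11.48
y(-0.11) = 109.49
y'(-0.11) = -40.50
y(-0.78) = 132.99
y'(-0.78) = -27.09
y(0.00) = 105.00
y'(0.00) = -41.00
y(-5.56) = 77.72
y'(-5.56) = -30.75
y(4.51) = 143.26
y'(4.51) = 7.27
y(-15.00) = 130.96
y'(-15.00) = 29.20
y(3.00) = 99.20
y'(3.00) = 40.81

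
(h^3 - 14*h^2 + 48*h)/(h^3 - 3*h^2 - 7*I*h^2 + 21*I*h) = (h^2 - 14*h + 48)/(h^2 - 3*h - 7*I*h + 21*I)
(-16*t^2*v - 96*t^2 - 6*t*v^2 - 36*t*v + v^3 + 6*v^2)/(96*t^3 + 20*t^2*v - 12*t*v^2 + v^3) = (-v - 6)/(6*t - v)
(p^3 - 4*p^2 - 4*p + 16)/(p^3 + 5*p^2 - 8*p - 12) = (p^2 - 2*p - 8)/(p^2 + 7*p + 6)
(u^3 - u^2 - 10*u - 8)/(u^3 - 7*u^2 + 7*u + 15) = (u^2 - 2*u - 8)/(u^2 - 8*u + 15)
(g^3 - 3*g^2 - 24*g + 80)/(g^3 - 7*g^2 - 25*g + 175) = (g^2 - 8*g + 16)/(g^2 - 12*g + 35)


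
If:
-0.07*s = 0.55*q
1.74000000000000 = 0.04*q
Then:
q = 43.50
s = -341.79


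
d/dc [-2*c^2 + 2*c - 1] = 2 - 4*c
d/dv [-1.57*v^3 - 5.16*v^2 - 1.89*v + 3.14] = -4.71*v^2 - 10.32*v - 1.89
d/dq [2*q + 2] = 2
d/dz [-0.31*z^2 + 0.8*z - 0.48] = 0.8 - 0.62*z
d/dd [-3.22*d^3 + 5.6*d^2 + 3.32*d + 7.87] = -9.66*d^2 + 11.2*d + 3.32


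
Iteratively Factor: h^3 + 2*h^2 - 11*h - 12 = (h - 3)*(h^2 + 5*h + 4) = (h - 3)*(h + 4)*(h + 1)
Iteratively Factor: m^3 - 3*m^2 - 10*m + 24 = (m - 2)*(m^2 - m - 12) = (m - 4)*(m - 2)*(m + 3)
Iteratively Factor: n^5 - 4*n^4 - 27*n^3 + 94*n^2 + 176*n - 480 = (n + 3)*(n^4 - 7*n^3 - 6*n^2 + 112*n - 160) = (n - 5)*(n + 3)*(n^3 - 2*n^2 - 16*n + 32) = (n - 5)*(n - 2)*(n + 3)*(n^2 - 16) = (n - 5)*(n - 4)*(n - 2)*(n + 3)*(n + 4)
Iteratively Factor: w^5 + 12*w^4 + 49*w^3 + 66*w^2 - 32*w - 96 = (w + 2)*(w^4 + 10*w^3 + 29*w^2 + 8*w - 48) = (w + 2)*(w + 4)*(w^3 + 6*w^2 + 5*w - 12) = (w + 2)*(w + 4)^2*(w^2 + 2*w - 3) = (w - 1)*(w + 2)*(w + 4)^2*(w + 3)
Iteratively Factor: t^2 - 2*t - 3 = (t + 1)*(t - 3)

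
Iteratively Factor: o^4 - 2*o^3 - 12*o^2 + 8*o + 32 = (o - 4)*(o^3 + 2*o^2 - 4*o - 8) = (o - 4)*(o - 2)*(o^2 + 4*o + 4) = (o - 4)*(o - 2)*(o + 2)*(o + 2)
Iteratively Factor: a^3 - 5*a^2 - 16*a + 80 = (a - 5)*(a^2 - 16) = (a - 5)*(a + 4)*(a - 4)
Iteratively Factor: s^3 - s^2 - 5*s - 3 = (s + 1)*(s^2 - 2*s - 3) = (s - 3)*(s + 1)*(s + 1)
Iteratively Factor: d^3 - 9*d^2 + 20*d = (d)*(d^2 - 9*d + 20) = d*(d - 4)*(d - 5)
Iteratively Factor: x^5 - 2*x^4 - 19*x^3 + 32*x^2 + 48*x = (x - 3)*(x^4 + x^3 - 16*x^2 - 16*x) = (x - 3)*(x + 1)*(x^3 - 16*x) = (x - 3)*(x + 1)*(x + 4)*(x^2 - 4*x) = x*(x - 3)*(x + 1)*(x + 4)*(x - 4)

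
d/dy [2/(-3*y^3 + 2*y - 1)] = 2*(9*y^2 - 2)/(3*y^3 - 2*y + 1)^2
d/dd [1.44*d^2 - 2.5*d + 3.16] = 2.88*d - 2.5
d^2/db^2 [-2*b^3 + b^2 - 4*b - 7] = 2 - 12*b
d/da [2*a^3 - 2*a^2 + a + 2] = 6*a^2 - 4*a + 1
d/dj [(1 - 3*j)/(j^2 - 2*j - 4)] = (3*j^2 - 2*j + 14)/(j^4 - 4*j^3 - 4*j^2 + 16*j + 16)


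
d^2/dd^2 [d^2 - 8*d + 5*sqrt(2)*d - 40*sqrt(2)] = 2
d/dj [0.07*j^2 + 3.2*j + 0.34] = 0.14*j + 3.2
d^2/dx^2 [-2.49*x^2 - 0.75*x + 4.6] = -4.98000000000000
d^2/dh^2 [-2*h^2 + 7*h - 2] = -4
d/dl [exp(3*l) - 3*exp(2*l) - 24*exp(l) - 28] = 3*(exp(2*l) - 2*exp(l) - 8)*exp(l)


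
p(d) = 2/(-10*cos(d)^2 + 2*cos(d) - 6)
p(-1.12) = -0.28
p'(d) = 2*(-20*sin(d)*cos(d) + 2*sin(d))/(-10*cos(d)^2 + 2*cos(d) - 6)^2 = (1 - 10*cos(d))*sin(d)/(5*sin(d)^2 + cos(d) - 8)^2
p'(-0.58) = 0.13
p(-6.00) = -0.15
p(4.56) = -0.31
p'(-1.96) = -0.26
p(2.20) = -0.19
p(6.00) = -0.15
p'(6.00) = 0.05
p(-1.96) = -0.24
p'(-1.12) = 0.24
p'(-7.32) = 0.25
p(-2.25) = -0.18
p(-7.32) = -0.26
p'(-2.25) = -0.18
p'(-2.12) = -0.22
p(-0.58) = -0.18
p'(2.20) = 0.20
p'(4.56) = -0.23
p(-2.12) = -0.20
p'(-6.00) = -0.05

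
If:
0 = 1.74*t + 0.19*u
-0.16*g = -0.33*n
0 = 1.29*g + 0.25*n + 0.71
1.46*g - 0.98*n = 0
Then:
No Solution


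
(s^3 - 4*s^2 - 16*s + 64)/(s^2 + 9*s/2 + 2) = 2*(s^2 - 8*s + 16)/(2*s + 1)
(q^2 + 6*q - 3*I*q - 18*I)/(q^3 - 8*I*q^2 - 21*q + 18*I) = (q + 6)/(q^2 - 5*I*q - 6)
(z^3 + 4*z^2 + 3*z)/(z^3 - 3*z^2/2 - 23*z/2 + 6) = 2*z*(z + 1)/(2*z^2 - 9*z + 4)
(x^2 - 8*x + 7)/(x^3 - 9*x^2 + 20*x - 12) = (x - 7)/(x^2 - 8*x + 12)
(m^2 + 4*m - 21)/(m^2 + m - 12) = (m + 7)/(m + 4)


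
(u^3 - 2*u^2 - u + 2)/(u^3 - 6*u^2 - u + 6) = (u - 2)/(u - 6)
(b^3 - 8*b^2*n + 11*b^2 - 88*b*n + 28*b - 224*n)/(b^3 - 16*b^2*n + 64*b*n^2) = (b^2 + 11*b + 28)/(b*(b - 8*n))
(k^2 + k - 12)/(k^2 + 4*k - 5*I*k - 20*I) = (k - 3)/(k - 5*I)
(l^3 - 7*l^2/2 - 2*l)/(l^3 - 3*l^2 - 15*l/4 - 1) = 2*l/(2*l + 1)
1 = 1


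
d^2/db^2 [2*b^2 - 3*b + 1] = 4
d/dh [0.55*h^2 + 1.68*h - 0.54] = 1.1*h + 1.68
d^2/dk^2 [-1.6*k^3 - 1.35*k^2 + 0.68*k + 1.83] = -9.6*k - 2.7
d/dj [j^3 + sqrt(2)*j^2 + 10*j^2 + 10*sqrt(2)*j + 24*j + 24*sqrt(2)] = 3*j^2 + 2*sqrt(2)*j + 20*j + 10*sqrt(2) + 24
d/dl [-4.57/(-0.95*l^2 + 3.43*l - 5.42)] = (15.6751 - 8.683*l)/(0.95*l^2 - 3.43*l + 5.42)^2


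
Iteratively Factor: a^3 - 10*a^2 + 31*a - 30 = (a - 5)*(a^2 - 5*a + 6) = (a - 5)*(a - 3)*(a - 2)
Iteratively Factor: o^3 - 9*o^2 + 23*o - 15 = (o - 3)*(o^2 - 6*o + 5) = (o - 5)*(o - 3)*(o - 1)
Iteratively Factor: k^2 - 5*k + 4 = (k - 1)*(k - 4)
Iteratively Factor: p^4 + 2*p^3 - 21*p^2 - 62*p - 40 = (p + 1)*(p^3 + p^2 - 22*p - 40) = (p + 1)*(p + 2)*(p^2 - p - 20) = (p - 5)*(p + 1)*(p + 2)*(p + 4)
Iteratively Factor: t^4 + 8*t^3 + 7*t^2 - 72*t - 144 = (t + 3)*(t^3 + 5*t^2 - 8*t - 48) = (t + 3)*(t + 4)*(t^2 + t - 12) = (t + 3)*(t + 4)^2*(t - 3)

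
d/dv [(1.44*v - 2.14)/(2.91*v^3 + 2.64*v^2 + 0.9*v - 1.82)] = (-8.3808*v^3 + 14.8806*v^2 + 11.2992*v - 0.6948)/(8.4681*v^6 + 15.3648*v^5 + 12.2076*v^4 - 5.8404*v^3 - 8.7996*v^2 - 3.276*v + 3.3124)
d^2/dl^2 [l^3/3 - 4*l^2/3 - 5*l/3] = 2*l - 8/3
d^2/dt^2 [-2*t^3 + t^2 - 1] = 2 - 12*t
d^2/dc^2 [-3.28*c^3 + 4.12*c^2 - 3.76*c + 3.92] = 8.24 - 19.68*c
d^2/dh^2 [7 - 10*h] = 0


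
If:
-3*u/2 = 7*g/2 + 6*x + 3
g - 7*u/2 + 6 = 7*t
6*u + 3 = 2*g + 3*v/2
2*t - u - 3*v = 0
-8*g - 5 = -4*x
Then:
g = -246/391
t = 795/782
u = -195/391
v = 330/391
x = -13/1564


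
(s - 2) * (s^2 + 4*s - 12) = s^3 + 2*s^2 - 20*s + 24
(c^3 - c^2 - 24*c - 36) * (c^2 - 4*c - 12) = c^5 - 5*c^4 - 32*c^3 + 72*c^2 + 432*c + 432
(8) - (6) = 2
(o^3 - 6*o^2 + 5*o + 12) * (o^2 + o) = o^5 - 5*o^4 - o^3 + 17*o^2 + 12*o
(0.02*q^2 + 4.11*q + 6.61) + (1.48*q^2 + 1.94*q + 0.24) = 1.5*q^2 + 6.05*q + 6.85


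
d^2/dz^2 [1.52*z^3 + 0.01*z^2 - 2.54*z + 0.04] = 9.12*z + 0.02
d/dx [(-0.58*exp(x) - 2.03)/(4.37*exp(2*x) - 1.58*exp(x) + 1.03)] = (2.5346*exp(2*x) + 17.7422*exp(x) - 3.8048)*exp(x)/(19.0969*exp(4*x) - 13.8092*exp(3*x) + 11.4986*exp(2*x) - 3.2548*exp(x) + 1.0609)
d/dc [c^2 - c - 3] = 2*c - 1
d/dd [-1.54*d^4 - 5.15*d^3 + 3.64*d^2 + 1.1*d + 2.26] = -6.16*d^3 - 15.45*d^2 + 7.28*d + 1.1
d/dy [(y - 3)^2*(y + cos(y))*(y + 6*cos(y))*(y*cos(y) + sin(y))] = (y - 3)*((3 - y)*(y + cos(y))*(y + 6*cos(y))*(y*sin(y) - 2*cos(y)) + (3 - y)*(y + cos(y))*(y*cos(y) + sin(y))*(6*sin(y) - 1) + (3 - y)*(y + 6*cos(y))*(y*cos(y) + sin(y))*(sin(y) - 1) + 2*(y + cos(y))*(y + 6*cos(y))*(y*cos(y) + sin(y)))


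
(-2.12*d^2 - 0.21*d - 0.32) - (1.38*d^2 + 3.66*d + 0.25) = -3.5*d^2 - 3.87*d - 0.57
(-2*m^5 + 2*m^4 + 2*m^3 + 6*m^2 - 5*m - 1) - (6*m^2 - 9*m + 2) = -2*m^5 + 2*m^4 + 2*m^3 + 4*m - 3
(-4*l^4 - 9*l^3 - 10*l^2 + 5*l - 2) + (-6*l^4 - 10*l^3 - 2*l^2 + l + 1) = -10*l^4 - 19*l^3 - 12*l^2 + 6*l - 1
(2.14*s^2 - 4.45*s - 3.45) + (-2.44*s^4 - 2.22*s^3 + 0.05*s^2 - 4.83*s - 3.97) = -2.44*s^4 - 2.22*s^3 + 2.19*s^2 - 9.28*s - 7.42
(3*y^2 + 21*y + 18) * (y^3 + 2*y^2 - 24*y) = 3*y^5 + 27*y^4 - 12*y^3 - 468*y^2 - 432*y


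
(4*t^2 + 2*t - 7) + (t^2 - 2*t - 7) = 5*t^2 - 14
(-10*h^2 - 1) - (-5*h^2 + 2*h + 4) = -5*h^2 - 2*h - 5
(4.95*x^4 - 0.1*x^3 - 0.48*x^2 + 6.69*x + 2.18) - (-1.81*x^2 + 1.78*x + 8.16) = 4.95*x^4 - 0.1*x^3 + 1.33*x^2 + 4.91*x - 5.98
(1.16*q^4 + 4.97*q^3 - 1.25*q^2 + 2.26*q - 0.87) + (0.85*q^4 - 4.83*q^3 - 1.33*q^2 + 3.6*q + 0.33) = 2.01*q^4 + 0.14*q^3 - 2.58*q^2 + 5.86*q - 0.54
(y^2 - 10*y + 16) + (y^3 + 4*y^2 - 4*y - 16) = y^3 + 5*y^2 - 14*y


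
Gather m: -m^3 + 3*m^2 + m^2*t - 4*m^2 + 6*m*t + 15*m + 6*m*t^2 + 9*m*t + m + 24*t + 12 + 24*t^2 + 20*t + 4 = -m^3 + m^2*(t - 1) + m*(6*t^2 + 15*t + 16) + 24*t^2 + 44*t + 16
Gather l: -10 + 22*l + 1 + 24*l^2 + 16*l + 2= 24*l^2 + 38*l - 7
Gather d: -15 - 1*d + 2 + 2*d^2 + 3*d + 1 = 2*d^2 + 2*d - 12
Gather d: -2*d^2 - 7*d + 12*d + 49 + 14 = -2*d^2 + 5*d + 63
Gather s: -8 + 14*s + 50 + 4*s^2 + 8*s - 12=4*s^2 + 22*s + 30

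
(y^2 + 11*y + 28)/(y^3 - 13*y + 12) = (y + 7)/(y^2 - 4*y + 3)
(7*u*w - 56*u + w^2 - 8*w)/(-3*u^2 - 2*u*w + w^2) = (-7*u*w + 56*u - w^2 + 8*w)/(3*u^2 + 2*u*w - w^2)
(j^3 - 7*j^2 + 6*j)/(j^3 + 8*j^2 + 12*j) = (j^2 - 7*j + 6)/(j^2 + 8*j + 12)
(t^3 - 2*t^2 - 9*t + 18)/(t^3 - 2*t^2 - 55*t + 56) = (t^3 - 2*t^2 - 9*t + 18)/(t^3 - 2*t^2 - 55*t + 56)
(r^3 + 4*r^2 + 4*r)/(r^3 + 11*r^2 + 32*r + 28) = r/(r + 7)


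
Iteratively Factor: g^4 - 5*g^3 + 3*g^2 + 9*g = (g - 3)*(g^3 - 2*g^2 - 3*g) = (g - 3)*(g + 1)*(g^2 - 3*g) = g*(g - 3)*(g + 1)*(g - 3)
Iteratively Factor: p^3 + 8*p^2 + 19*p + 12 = (p + 1)*(p^2 + 7*p + 12) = (p + 1)*(p + 4)*(p + 3)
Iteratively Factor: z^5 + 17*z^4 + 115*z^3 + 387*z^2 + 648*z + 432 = (z + 3)*(z^4 + 14*z^3 + 73*z^2 + 168*z + 144) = (z + 3)^2*(z^3 + 11*z^2 + 40*z + 48) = (z + 3)^2*(z + 4)*(z^2 + 7*z + 12) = (z + 3)^3*(z + 4)*(z + 4)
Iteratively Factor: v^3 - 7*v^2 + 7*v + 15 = (v + 1)*(v^2 - 8*v + 15) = (v - 3)*(v + 1)*(v - 5)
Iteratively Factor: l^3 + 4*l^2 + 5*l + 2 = (l + 1)*(l^2 + 3*l + 2) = (l + 1)^2*(l + 2)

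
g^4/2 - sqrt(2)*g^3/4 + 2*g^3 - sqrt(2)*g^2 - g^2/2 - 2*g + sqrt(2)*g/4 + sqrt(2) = (g/2 + 1/2)*(g - 1)*(g + 4)*(g - sqrt(2)/2)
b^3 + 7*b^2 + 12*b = b*(b + 3)*(b + 4)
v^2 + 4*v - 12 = (v - 2)*(v + 6)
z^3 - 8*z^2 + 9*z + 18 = (z - 6)*(z - 3)*(z + 1)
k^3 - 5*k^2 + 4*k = k*(k - 4)*(k - 1)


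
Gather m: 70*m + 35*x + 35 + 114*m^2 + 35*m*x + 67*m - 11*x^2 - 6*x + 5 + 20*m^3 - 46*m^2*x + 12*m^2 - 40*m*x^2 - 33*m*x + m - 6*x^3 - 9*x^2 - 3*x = 20*m^3 + m^2*(126 - 46*x) + m*(-40*x^2 + 2*x + 138) - 6*x^3 - 20*x^2 + 26*x + 40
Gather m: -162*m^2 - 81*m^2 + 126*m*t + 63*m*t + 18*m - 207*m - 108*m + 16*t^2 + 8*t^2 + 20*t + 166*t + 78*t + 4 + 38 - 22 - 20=-243*m^2 + m*(189*t - 297) + 24*t^2 + 264*t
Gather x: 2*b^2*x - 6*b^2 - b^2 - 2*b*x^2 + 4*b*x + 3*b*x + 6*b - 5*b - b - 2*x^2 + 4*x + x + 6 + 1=-7*b^2 + x^2*(-2*b - 2) + x*(2*b^2 + 7*b + 5) + 7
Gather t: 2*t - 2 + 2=2*t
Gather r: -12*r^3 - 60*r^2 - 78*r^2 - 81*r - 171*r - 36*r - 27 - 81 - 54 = -12*r^3 - 138*r^2 - 288*r - 162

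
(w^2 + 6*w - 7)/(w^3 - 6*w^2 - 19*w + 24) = (w + 7)/(w^2 - 5*w - 24)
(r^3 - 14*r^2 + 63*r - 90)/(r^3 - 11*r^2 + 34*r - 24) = (r^2 - 8*r + 15)/(r^2 - 5*r + 4)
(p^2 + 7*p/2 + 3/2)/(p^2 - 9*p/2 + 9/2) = (2*p^2 + 7*p + 3)/(2*p^2 - 9*p + 9)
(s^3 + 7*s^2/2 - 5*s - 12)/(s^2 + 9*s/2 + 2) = (2*s^2 - s - 6)/(2*s + 1)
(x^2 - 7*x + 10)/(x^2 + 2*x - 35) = (x - 2)/(x + 7)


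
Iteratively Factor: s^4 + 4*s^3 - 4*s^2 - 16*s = (s + 2)*(s^3 + 2*s^2 - 8*s) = (s + 2)*(s + 4)*(s^2 - 2*s) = s*(s + 2)*(s + 4)*(s - 2)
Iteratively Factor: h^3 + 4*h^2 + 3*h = (h)*(h^2 + 4*h + 3) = h*(h + 1)*(h + 3)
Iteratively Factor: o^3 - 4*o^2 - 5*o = (o + 1)*(o^2 - 5*o) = (o - 5)*(o + 1)*(o)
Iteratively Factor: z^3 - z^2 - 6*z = (z + 2)*(z^2 - 3*z) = z*(z + 2)*(z - 3)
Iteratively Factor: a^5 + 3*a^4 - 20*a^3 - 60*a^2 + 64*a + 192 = (a + 2)*(a^4 + a^3 - 22*a^2 - 16*a + 96) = (a + 2)*(a + 4)*(a^3 - 3*a^2 - 10*a + 24) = (a - 4)*(a + 2)*(a + 4)*(a^2 + a - 6) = (a - 4)*(a - 2)*(a + 2)*(a + 4)*(a + 3)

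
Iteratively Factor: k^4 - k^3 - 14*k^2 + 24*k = (k)*(k^3 - k^2 - 14*k + 24) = k*(k - 3)*(k^2 + 2*k - 8) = k*(k - 3)*(k - 2)*(k + 4)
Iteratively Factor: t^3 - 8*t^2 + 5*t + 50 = (t - 5)*(t^2 - 3*t - 10) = (t - 5)^2*(t + 2)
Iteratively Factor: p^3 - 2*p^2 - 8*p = (p)*(p^2 - 2*p - 8) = p*(p + 2)*(p - 4)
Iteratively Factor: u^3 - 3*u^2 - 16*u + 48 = (u - 4)*(u^2 + u - 12) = (u - 4)*(u - 3)*(u + 4)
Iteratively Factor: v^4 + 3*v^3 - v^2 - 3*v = (v)*(v^3 + 3*v^2 - v - 3) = v*(v + 1)*(v^2 + 2*v - 3) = v*(v - 1)*(v + 1)*(v + 3)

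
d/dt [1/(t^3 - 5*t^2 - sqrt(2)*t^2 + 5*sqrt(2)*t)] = (-3*t^2 + 2*sqrt(2)*t + 10*t - 5*sqrt(2))/(t^2*(t^2 - 5*t - sqrt(2)*t + 5*sqrt(2))^2)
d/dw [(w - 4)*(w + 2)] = 2*w - 2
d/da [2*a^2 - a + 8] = 4*a - 1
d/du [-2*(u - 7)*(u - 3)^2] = 2*(17 - 3*u)*(u - 3)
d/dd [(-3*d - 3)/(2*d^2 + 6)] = 3*(-d^2 + 2*d*(d + 1) - 3)/(2*(d^2 + 3)^2)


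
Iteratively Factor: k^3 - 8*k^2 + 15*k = (k - 5)*(k^2 - 3*k) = k*(k - 5)*(k - 3)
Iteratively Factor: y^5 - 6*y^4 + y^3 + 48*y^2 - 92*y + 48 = (y - 2)*(y^4 - 4*y^3 - 7*y^2 + 34*y - 24) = (y - 2)*(y + 3)*(y^3 - 7*y^2 + 14*y - 8) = (y - 4)*(y - 2)*(y + 3)*(y^2 - 3*y + 2) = (y - 4)*(y - 2)^2*(y + 3)*(y - 1)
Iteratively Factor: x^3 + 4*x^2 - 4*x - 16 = (x - 2)*(x^2 + 6*x + 8) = (x - 2)*(x + 4)*(x + 2)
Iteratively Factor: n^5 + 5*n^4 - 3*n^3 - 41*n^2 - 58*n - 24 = (n + 1)*(n^4 + 4*n^3 - 7*n^2 - 34*n - 24) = (n + 1)*(n + 4)*(n^3 - 7*n - 6) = (n - 3)*(n + 1)*(n + 4)*(n^2 + 3*n + 2) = (n - 3)*(n + 1)*(n + 2)*(n + 4)*(n + 1)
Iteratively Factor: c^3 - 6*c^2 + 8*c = (c - 4)*(c^2 - 2*c) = (c - 4)*(c - 2)*(c)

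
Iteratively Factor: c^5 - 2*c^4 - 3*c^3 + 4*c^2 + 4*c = (c - 2)*(c^4 - 3*c^2 - 2*c) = (c - 2)^2*(c^3 + 2*c^2 + c) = (c - 2)^2*(c + 1)*(c^2 + c) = c*(c - 2)^2*(c + 1)*(c + 1)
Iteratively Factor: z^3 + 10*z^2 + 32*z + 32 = (z + 4)*(z^2 + 6*z + 8) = (z + 2)*(z + 4)*(z + 4)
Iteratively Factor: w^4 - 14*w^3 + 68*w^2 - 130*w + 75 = (w - 5)*(w^3 - 9*w^2 + 23*w - 15) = (w - 5)*(w - 3)*(w^2 - 6*w + 5) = (w - 5)^2*(w - 3)*(w - 1)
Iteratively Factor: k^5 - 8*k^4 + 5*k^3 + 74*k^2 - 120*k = (k - 4)*(k^4 - 4*k^3 - 11*k^2 + 30*k) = (k - 5)*(k - 4)*(k^3 + k^2 - 6*k) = (k - 5)*(k - 4)*(k - 2)*(k^2 + 3*k) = (k - 5)*(k - 4)*(k - 2)*(k + 3)*(k)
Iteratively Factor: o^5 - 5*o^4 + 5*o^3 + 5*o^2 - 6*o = (o + 1)*(o^4 - 6*o^3 + 11*o^2 - 6*o) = (o - 3)*(o + 1)*(o^3 - 3*o^2 + 2*o) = (o - 3)*(o - 1)*(o + 1)*(o^2 - 2*o) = (o - 3)*(o - 2)*(o - 1)*(o + 1)*(o)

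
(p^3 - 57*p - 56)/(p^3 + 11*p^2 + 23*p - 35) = (p^2 - 7*p - 8)/(p^2 + 4*p - 5)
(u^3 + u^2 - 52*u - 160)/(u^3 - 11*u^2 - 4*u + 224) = (u + 5)/(u - 7)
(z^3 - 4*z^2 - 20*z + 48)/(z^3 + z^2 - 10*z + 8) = (z - 6)/(z - 1)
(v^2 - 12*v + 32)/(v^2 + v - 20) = (v - 8)/(v + 5)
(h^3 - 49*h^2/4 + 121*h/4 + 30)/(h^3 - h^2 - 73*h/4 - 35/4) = (4*h^2 - 29*h - 24)/(4*h^2 + 16*h + 7)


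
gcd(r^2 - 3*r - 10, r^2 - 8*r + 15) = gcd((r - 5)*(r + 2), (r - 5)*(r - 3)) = r - 5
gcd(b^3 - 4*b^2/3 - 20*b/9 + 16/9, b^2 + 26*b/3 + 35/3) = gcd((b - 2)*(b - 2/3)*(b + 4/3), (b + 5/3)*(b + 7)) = 1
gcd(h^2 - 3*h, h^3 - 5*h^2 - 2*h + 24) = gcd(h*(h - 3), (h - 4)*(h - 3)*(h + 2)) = h - 3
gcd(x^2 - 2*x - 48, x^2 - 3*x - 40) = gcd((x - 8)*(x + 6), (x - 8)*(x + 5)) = x - 8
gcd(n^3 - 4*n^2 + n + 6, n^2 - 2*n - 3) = n^2 - 2*n - 3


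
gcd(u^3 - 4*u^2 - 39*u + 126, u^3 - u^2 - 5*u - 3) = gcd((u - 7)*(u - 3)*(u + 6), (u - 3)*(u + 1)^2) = u - 3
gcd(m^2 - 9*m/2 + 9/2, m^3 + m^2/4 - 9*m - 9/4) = m - 3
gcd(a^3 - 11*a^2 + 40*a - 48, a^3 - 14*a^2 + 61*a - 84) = a^2 - 7*a + 12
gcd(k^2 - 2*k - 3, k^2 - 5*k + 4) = 1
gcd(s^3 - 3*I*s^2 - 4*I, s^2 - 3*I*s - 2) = s - 2*I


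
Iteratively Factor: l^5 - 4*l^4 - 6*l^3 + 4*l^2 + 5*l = (l - 1)*(l^4 - 3*l^3 - 9*l^2 - 5*l) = (l - 1)*(l + 1)*(l^3 - 4*l^2 - 5*l) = (l - 1)*(l + 1)^2*(l^2 - 5*l) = l*(l - 1)*(l + 1)^2*(l - 5)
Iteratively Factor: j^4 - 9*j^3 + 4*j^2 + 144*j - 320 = (j + 4)*(j^3 - 13*j^2 + 56*j - 80) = (j - 5)*(j + 4)*(j^2 - 8*j + 16) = (j - 5)*(j - 4)*(j + 4)*(j - 4)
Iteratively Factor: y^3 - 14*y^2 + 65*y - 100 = (y - 5)*(y^2 - 9*y + 20) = (y - 5)*(y - 4)*(y - 5)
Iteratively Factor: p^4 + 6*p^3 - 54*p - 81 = (p + 3)*(p^3 + 3*p^2 - 9*p - 27) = (p + 3)^2*(p^2 - 9) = (p + 3)^3*(p - 3)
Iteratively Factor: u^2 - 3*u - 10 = (u + 2)*(u - 5)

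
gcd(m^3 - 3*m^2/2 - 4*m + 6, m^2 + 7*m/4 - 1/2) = m + 2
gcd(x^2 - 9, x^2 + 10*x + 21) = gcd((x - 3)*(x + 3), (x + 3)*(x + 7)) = x + 3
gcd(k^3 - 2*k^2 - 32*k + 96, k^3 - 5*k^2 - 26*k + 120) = k - 4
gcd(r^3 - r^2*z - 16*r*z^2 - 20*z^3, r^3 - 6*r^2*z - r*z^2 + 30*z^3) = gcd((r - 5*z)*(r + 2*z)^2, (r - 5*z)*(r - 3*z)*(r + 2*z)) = -r^2 + 3*r*z + 10*z^2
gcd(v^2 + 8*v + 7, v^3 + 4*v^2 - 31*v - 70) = v + 7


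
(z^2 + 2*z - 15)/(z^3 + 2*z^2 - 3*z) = (z^2 + 2*z - 15)/(z*(z^2 + 2*z - 3))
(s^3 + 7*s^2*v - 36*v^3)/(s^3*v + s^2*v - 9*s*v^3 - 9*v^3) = (s^2 + 4*s*v - 12*v^2)/(v*(s^2 - 3*s*v + s - 3*v))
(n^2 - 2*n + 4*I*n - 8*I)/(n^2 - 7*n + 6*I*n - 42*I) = (n^2 + n*(-2 + 4*I) - 8*I)/(n^2 + n*(-7 + 6*I) - 42*I)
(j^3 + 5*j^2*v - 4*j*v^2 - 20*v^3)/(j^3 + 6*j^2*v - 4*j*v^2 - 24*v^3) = (j + 5*v)/(j + 6*v)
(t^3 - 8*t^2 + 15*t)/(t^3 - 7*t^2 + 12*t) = (t - 5)/(t - 4)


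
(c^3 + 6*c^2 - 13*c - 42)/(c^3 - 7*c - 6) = (c + 7)/(c + 1)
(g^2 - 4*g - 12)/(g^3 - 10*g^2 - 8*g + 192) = (g + 2)/(g^2 - 4*g - 32)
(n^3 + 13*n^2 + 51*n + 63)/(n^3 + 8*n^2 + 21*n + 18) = (n + 7)/(n + 2)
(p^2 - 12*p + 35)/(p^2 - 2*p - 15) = (p - 7)/(p + 3)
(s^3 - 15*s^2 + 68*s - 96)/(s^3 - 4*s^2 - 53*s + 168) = (s - 4)/(s + 7)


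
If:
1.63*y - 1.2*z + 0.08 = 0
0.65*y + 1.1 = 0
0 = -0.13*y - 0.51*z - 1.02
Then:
No Solution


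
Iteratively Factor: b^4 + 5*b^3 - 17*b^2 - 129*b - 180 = (b + 3)*(b^3 + 2*b^2 - 23*b - 60) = (b + 3)*(b + 4)*(b^2 - 2*b - 15) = (b - 5)*(b + 3)*(b + 4)*(b + 3)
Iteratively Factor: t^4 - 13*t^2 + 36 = (t + 3)*(t^3 - 3*t^2 - 4*t + 12) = (t + 2)*(t + 3)*(t^2 - 5*t + 6) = (t - 3)*(t + 2)*(t + 3)*(t - 2)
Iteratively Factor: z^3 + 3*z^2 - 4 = (z + 2)*(z^2 + z - 2) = (z - 1)*(z + 2)*(z + 2)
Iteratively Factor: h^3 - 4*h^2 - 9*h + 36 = (h - 3)*(h^2 - h - 12) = (h - 3)*(h + 3)*(h - 4)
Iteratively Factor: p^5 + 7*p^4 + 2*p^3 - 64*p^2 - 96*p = (p + 4)*(p^4 + 3*p^3 - 10*p^2 - 24*p) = (p + 4)^2*(p^3 - p^2 - 6*p) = (p + 2)*(p + 4)^2*(p^2 - 3*p) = p*(p + 2)*(p + 4)^2*(p - 3)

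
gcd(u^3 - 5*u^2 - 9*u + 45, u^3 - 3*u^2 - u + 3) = u - 3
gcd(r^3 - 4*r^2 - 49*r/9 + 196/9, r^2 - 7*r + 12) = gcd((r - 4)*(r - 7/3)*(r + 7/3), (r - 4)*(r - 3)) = r - 4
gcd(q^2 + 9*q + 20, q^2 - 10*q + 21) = 1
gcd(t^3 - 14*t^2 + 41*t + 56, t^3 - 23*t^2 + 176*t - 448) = t^2 - 15*t + 56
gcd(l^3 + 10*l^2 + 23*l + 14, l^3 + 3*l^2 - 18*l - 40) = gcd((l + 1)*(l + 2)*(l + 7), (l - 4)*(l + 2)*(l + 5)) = l + 2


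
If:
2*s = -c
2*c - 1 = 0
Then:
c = 1/2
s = -1/4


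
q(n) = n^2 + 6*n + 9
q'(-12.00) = -18.00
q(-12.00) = 81.00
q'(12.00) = 30.00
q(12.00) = 225.00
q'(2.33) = 10.66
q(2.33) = 28.41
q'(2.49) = 10.98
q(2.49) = 30.14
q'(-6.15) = -6.30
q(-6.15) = 9.92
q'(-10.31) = -14.62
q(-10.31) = 53.44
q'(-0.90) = 4.20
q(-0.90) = 4.41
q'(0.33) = 6.66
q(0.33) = 11.09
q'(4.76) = 15.52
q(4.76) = 60.22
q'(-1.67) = 2.66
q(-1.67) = 1.77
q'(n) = 2*n + 6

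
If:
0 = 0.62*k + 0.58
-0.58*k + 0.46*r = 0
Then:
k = -0.94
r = -1.18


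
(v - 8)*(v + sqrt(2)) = v^2 - 8*v + sqrt(2)*v - 8*sqrt(2)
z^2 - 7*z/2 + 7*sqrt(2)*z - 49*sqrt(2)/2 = (z - 7/2)*(z + 7*sqrt(2))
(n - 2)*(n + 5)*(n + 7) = n^3 + 10*n^2 + 11*n - 70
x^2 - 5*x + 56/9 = (x - 8/3)*(x - 7/3)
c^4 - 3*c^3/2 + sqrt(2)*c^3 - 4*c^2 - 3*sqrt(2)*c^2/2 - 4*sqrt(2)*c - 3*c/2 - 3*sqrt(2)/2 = (c - 3)*(c + 1/2)*(c + 1)*(c + sqrt(2))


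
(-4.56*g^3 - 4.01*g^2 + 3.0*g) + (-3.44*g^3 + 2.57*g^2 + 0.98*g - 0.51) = -8.0*g^3 - 1.44*g^2 + 3.98*g - 0.51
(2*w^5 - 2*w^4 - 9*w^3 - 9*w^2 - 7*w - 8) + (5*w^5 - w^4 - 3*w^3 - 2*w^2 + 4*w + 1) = 7*w^5 - 3*w^4 - 12*w^3 - 11*w^2 - 3*w - 7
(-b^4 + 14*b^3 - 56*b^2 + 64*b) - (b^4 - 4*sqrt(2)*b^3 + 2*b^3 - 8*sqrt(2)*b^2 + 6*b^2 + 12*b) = -2*b^4 + 4*sqrt(2)*b^3 + 12*b^3 - 62*b^2 + 8*sqrt(2)*b^2 + 52*b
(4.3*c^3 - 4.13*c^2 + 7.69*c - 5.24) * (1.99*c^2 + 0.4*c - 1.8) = 8.557*c^5 - 6.4987*c^4 + 5.9111*c^3 + 0.0824000000000016*c^2 - 15.938*c + 9.432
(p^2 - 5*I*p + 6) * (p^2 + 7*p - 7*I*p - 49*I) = p^4 + 7*p^3 - 12*I*p^3 - 29*p^2 - 84*I*p^2 - 203*p - 42*I*p - 294*I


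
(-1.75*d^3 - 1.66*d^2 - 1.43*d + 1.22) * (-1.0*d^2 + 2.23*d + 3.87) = 1.75*d^5 - 2.2425*d^4 - 9.0443*d^3 - 10.8331*d^2 - 2.8135*d + 4.7214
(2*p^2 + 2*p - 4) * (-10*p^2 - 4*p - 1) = -20*p^4 - 28*p^3 + 30*p^2 + 14*p + 4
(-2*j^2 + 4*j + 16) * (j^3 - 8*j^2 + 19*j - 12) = -2*j^5 + 20*j^4 - 54*j^3 - 28*j^2 + 256*j - 192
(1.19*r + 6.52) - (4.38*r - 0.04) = 6.56 - 3.19*r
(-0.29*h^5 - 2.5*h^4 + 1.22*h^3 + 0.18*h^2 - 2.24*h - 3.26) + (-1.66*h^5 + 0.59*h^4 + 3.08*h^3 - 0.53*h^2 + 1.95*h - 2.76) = -1.95*h^5 - 1.91*h^4 + 4.3*h^3 - 0.35*h^2 - 0.29*h - 6.02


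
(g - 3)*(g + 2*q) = g^2 + 2*g*q - 3*g - 6*q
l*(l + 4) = l^2 + 4*l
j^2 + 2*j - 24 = (j - 4)*(j + 6)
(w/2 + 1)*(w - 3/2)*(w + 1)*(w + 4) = w^4/2 + 11*w^3/4 + 7*w^2/4 - 13*w/2 - 6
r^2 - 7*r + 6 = (r - 6)*(r - 1)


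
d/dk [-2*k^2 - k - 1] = -4*k - 1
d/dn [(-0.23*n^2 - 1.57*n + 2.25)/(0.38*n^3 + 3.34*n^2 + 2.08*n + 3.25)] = (0.0874*n^4 + 1.1932*n^3 + 2.2004*n^2 - 16.525*n - 9.7825)/(0.1444*n^6 + 2.5384*n^5 + 12.7364*n^4 + 16.3644*n^3 + 26.0364*n^2 + 13.52*n + 10.5625)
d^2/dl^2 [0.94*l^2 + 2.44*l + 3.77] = 1.88000000000000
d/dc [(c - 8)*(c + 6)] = 2*c - 2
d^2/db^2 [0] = 0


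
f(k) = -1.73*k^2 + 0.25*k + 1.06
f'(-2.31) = 8.24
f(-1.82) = -5.13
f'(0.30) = -0.79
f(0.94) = -0.23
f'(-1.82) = 6.55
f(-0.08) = 1.03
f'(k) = 0.25 - 3.46*k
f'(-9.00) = 31.39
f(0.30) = 0.98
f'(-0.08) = 0.53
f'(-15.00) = 52.15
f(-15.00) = -391.94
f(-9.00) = -141.32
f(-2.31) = -8.75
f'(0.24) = -0.58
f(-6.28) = -68.74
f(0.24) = 1.02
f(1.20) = -1.13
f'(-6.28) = 21.98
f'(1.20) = -3.90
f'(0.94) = -3.00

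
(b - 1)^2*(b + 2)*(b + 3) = b^4 + 3*b^3 - 3*b^2 - 7*b + 6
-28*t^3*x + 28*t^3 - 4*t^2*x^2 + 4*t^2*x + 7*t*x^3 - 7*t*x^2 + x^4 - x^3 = (-2*t + x)*(2*t + x)*(7*t + x)*(x - 1)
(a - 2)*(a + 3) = a^2 + a - 6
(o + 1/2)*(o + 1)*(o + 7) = o^3 + 17*o^2/2 + 11*o + 7/2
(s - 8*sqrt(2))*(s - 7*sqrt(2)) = s^2 - 15*sqrt(2)*s + 112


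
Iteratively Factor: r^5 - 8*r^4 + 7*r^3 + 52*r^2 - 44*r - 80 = (r + 2)*(r^4 - 10*r^3 + 27*r^2 - 2*r - 40) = (r - 2)*(r + 2)*(r^3 - 8*r^2 + 11*r + 20) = (r - 2)*(r + 1)*(r + 2)*(r^2 - 9*r + 20) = (r - 4)*(r - 2)*(r + 1)*(r + 2)*(r - 5)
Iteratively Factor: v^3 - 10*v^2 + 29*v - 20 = (v - 4)*(v^2 - 6*v + 5) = (v - 5)*(v - 4)*(v - 1)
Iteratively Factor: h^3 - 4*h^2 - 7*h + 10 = (h - 1)*(h^2 - 3*h - 10) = (h - 5)*(h - 1)*(h + 2)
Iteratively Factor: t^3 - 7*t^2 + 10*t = (t - 2)*(t^2 - 5*t) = t*(t - 2)*(t - 5)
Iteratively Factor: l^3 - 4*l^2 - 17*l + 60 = (l - 3)*(l^2 - l - 20) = (l - 5)*(l - 3)*(l + 4)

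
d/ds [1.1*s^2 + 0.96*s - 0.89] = 2.2*s + 0.96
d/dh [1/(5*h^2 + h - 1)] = (-10*h - 1)/(5*h^2 + h - 1)^2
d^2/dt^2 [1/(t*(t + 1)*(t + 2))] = 2*(6*t^4 + 24*t^3 + 33*t^2 + 18*t + 4)/(t^3*(t^6 + 9*t^5 + 33*t^4 + 63*t^3 + 66*t^2 + 36*t + 8))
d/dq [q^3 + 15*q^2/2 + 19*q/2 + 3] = 3*q^2 + 15*q + 19/2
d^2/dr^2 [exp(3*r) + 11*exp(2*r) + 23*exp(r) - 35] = (9*exp(2*r) + 44*exp(r) + 23)*exp(r)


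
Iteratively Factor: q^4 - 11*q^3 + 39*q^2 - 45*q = (q)*(q^3 - 11*q^2 + 39*q - 45) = q*(q - 5)*(q^2 - 6*q + 9) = q*(q - 5)*(q - 3)*(q - 3)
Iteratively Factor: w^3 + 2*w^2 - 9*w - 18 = (w + 3)*(w^2 - w - 6) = (w - 3)*(w + 3)*(w + 2)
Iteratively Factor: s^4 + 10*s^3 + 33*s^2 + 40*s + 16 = (s + 1)*(s^3 + 9*s^2 + 24*s + 16) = (s + 1)^2*(s^2 + 8*s + 16) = (s + 1)^2*(s + 4)*(s + 4)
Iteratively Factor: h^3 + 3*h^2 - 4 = (h + 2)*(h^2 + h - 2) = (h + 2)^2*(h - 1)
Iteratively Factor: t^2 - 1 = (t + 1)*(t - 1)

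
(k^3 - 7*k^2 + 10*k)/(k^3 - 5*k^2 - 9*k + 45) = k*(k - 2)/(k^2 - 9)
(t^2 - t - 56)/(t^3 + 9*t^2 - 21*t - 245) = (t - 8)/(t^2 + 2*t - 35)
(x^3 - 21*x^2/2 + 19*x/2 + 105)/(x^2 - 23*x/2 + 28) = (2*x^3 - 21*x^2 + 19*x + 210)/(2*x^2 - 23*x + 56)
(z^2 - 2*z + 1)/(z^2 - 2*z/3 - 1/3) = 3*(z - 1)/(3*z + 1)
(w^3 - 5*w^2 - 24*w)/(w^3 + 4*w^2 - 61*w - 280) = w*(w + 3)/(w^2 + 12*w + 35)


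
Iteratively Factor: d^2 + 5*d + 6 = (d + 2)*(d + 3)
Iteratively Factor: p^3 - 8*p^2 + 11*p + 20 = (p - 4)*(p^2 - 4*p - 5) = (p - 5)*(p - 4)*(p + 1)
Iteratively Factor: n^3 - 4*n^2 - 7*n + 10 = (n + 2)*(n^2 - 6*n + 5) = (n - 5)*(n + 2)*(n - 1)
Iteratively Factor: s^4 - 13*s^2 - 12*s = (s + 1)*(s^3 - s^2 - 12*s) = s*(s + 1)*(s^2 - s - 12) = s*(s - 4)*(s + 1)*(s + 3)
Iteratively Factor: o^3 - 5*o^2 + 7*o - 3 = (o - 1)*(o^2 - 4*o + 3) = (o - 1)^2*(o - 3)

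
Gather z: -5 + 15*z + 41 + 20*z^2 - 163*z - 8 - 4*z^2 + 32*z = 16*z^2 - 116*z + 28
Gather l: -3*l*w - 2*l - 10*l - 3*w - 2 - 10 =l*(-3*w - 12) - 3*w - 12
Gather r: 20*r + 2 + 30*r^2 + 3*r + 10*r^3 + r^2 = 10*r^3 + 31*r^2 + 23*r + 2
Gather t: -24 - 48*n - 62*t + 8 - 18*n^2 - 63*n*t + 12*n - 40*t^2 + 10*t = -18*n^2 - 36*n - 40*t^2 + t*(-63*n - 52) - 16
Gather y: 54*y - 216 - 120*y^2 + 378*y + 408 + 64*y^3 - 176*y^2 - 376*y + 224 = 64*y^3 - 296*y^2 + 56*y + 416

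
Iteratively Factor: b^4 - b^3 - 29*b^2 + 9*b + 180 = (b - 5)*(b^3 + 4*b^2 - 9*b - 36) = (b - 5)*(b + 3)*(b^2 + b - 12) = (b - 5)*(b + 3)*(b + 4)*(b - 3)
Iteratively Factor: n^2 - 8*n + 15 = (n - 3)*(n - 5)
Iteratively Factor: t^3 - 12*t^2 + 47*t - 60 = (t - 4)*(t^2 - 8*t + 15) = (t - 4)*(t - 3)*(t - 5)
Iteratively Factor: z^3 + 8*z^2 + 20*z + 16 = (z + 4)*(z^2 + 4*z + 4) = (z + 2)*(z + 4)*(z + 2)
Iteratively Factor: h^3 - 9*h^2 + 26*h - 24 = (h - 4)*(h^2 - 5*h + 6) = (h - 4)*(h - 2)*(h - 3)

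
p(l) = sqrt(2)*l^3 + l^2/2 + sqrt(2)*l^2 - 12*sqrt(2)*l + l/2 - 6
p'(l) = 3*sqrt(2)*l^2 + l + 2*sqrt(2)*l - 12*sqrt(2) + 1/2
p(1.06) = -19.62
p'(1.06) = -7.65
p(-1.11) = 12.71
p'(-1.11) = -15.49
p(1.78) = -21.28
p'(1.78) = 3.79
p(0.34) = -11.32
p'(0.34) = -14.68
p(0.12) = -7.95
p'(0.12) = -15.95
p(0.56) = -14.37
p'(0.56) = -13.00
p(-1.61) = 19.58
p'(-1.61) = -11.64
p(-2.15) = 24.21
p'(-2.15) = -5.09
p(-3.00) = 22.46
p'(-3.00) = 10.23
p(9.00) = 1031.78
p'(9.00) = 361.64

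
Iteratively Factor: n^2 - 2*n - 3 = (n - 3)*(n + 1)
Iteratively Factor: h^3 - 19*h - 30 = (h + 2)*(h^2 - 2*h - 15) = (h - 5)*(h + 2)*(h + 3)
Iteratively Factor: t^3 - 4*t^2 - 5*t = (t + 1)*(t^2 - 5*t) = (t - 5)*(t + 1)*(t)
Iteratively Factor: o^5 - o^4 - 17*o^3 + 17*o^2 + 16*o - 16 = (o - 1)*(o^4 - 17*o^2 + 16) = (o - 1)^2*(o^3 + o^2 - 16*o - 16) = (o - 1)^2*(o + 4)*(o^2 - 3*o - 4) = (o - 4)*(o - 1)^2*(o + 4)*(o + 1)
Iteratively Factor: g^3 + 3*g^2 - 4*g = (g + 4)*(g^2 - g) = g*(g + 4)*(g - 1)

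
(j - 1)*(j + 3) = j^2 + 2*j - 3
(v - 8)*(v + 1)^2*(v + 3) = v^4 - 3*v^3 - 33*v^2 - 53*v - 24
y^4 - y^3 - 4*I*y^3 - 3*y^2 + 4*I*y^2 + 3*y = y*(y - 1)*(y - 3*I)*(y - I)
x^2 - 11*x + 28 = (x - 7)*(x - 4)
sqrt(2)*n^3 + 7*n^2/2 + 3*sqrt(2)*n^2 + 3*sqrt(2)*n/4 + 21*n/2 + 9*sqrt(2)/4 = (n + 3)*(n + 3*sqrt(2)/2)*(sqrt(2)*n + 1/2)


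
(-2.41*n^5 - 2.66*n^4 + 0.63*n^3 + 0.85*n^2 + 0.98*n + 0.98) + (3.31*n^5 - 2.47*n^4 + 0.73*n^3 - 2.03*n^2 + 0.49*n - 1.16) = 0.9*n^5 - 5.13*n^4 + 1.36*n^3 - 1.18*n^2 + 1.47*n - 0.18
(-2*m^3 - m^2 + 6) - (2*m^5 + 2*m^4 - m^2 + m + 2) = -2*m^5 - 2*m^4 - 2*m^3 - m + 4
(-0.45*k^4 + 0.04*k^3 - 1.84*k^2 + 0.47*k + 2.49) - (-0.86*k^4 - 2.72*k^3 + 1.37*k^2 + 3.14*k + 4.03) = 0.41*k^4 + 2.76*k^3 - 3.21*k^2 - 2.67*k - 1.54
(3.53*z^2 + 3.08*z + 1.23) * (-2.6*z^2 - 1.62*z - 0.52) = -9.178*z^4 - 13.7266*z^3 - 10.0232*z^2 - 3.5942*z - 0.6396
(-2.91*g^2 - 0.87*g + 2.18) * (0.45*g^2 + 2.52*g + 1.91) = -1.3095*g^4 - 7.7247*g^3 - 6.7695*g^2 + 3.8319*g + 4.1638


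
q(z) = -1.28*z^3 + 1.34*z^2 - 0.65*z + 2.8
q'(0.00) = -0.65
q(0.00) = 2.80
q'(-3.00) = -43.25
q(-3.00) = 51.37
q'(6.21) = -132.09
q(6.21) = -256.10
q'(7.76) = -211.09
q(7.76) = -519.68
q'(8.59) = -260.98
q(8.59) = -715.22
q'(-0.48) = -2.82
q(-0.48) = 3.56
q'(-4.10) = -76.19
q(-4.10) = 116.21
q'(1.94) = -9.90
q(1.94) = -2.76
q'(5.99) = -122.38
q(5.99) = -228.11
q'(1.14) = -2.59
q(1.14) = 1.90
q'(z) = -3.84*z^2 + 2.68*z - 0.65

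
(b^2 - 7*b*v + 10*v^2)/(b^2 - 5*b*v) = (b - 2*v)/b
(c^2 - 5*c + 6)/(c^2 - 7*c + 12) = (c - 2)/(c - 4)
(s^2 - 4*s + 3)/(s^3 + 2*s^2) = (s^2 - 4*s + 3)/(s^2*(s + 2))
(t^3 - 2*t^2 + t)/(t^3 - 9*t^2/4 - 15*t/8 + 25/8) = 8*t*(t - 1)/(8*t^2 - 10*t - 25)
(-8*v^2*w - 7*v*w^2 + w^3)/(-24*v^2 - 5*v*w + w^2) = w*(v + w)/(3*v + w)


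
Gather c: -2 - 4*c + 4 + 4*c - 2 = 0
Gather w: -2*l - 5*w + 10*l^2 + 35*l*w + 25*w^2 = 10*l^2 - 2*l + 25*w^2 + w*(35*l - 5)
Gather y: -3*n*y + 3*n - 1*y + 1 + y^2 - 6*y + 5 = 3*n + y^2 + y*(-3*n - 7) + 6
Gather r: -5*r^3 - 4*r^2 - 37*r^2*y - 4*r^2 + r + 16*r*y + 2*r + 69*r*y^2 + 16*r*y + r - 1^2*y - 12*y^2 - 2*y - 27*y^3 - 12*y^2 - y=-5*r^3 + r^2*(-37*y - 8) + r*(69*y^2 + 32*y + 4) - 27*y^3 - 24*y^2 - 4*y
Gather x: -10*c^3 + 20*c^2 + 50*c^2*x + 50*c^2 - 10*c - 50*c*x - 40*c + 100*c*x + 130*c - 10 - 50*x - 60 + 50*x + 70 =-10*c^3 + 70*c^2 + 80*c + x*(50*c^2 + 50*c)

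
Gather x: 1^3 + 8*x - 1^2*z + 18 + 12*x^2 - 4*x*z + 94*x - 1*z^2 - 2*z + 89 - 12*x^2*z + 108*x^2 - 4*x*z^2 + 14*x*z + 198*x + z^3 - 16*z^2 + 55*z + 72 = x^2*(120 - 12*z) + x*(-4*z^2 + 10*z + 300) + z^3 - 17*z^2 + 52*z + 180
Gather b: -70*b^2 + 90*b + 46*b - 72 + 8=-70*b^2 + 136*b - 64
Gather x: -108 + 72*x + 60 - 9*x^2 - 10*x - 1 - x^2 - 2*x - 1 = -10*x^2 + 60*x - 50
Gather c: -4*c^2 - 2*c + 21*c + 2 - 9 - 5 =-4*c^2 + 19*c - 12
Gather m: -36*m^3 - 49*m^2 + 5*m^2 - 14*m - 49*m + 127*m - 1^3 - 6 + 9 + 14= -36*m^3 - 44*m^2 + 64*m + 16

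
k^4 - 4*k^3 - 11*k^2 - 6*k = k*(k - 6)*(k + 1)^2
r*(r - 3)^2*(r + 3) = r^4 - 3*r^3 - 9*r^2 + 27*r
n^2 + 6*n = n*(n + 6)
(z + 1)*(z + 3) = z^2 + 4*z + 3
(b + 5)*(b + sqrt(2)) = b^2 + sqrt(2)*b + 5*b + 5*sqrt(2)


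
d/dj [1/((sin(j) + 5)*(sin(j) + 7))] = -2*(sin(j) + 6)*cos(j)/((sin(j) + 5)^2*(sin(j) + 7)^2)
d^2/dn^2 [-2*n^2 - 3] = -4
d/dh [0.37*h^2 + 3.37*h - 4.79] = 0.74*h + 3.37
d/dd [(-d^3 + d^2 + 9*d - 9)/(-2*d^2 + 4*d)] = (d^4 - 4*d^3 + 11*d^2 - 18*d + 18)/(2*d^2*(d^2 - 4*d + 4))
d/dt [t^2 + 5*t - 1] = 2*t + 5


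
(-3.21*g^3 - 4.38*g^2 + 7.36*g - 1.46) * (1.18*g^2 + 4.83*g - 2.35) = -3.7878*g^5 - 20.6727*g^4 - 4.9271*g^3 + 44.119*g^2 - 24.3478*g + 3.431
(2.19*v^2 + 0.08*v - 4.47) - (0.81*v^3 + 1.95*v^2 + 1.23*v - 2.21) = -0.81*v^3 + 0.24*v^2 - 1.15*v - 2.26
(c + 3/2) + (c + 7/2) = 2*c + 5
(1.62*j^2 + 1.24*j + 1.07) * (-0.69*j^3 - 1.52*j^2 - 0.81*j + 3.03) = -1.1178*j^5 - 3.318*j^4 - 3.9353*j^3 + 2.2778*j^2 + 2.8905*j + 3.2421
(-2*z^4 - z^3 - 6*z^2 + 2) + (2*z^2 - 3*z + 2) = -2*z^4 - z^3 - 4*z^2 - 3*z + 4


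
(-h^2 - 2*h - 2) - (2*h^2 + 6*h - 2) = -3*h^2 - 8*h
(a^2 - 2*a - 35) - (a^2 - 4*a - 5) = 2*a - 30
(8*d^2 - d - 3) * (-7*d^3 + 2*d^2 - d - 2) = -56*d^5 + 23*d^4 + 11*d^3 - 21*d^2 + 5*d + 6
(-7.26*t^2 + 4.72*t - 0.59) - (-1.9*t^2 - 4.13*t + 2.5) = -5.36*t^2 + 8.85*t - 3.09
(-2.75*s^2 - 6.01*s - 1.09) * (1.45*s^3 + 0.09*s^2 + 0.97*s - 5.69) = -3.9875*s^5 - 8.962*s^4 - 4.7889*s^3 + 9.7197*s^2 + 33.1396*s + 6.2021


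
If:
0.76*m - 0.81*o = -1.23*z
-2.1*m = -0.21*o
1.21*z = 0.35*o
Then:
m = 0.00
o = 0.00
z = 0.00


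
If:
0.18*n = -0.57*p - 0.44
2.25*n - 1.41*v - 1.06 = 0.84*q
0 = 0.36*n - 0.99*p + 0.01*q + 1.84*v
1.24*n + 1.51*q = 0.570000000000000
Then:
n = 0.23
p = -0.84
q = 0.19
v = -0.50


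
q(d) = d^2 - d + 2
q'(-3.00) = -7.00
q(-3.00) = 14.00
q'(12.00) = 23.00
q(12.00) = 134.00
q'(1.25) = 1.50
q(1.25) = 2.31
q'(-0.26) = -1.52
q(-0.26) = 2.33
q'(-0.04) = -1.08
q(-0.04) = 2.04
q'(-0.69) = -2.38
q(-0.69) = 3.17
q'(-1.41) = -3.82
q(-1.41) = 5.40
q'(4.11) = 7.22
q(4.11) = 14.78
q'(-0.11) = -1.22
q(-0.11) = 2.12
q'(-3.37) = -7.74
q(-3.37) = 16.73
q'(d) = 2*d - 1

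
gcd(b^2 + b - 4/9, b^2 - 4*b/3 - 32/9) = b + 4/3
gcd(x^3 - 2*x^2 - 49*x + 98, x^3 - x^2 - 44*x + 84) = x^2 + 5*x - 14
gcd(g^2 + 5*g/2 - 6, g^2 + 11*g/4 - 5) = g + 4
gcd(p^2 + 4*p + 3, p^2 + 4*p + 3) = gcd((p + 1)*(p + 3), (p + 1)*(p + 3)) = p^2 + 4*p + 3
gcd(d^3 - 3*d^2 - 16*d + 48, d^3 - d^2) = 1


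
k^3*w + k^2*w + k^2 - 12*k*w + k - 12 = (k - 3)*(k + 4)*(k*w + 1)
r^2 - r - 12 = (r - 4)*(r + 3)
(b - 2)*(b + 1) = b^2 - b - 2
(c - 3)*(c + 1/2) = c^2 - 5*c/2 - 3/2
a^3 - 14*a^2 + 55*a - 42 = (a - 7)*(a - 6)*(a - 1)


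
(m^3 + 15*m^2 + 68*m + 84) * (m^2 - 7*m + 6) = m^5 + 8*m^4 - 31*m^3 - 302*m^2 - 180*m + 504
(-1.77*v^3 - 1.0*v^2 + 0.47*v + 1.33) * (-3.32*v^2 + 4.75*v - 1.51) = 5.8764*v^5 - 5.0875*v^4 - 3.6377*v^3 - 0.673100000000001*v^2 + 5.6078*v - 2.0083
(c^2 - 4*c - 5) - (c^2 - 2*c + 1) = -2*c - 6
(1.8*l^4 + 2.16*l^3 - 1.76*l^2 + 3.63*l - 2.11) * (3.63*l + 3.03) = 6.534*l^5 + 13.2948*l^4 + 0.156000000000001*l^3 + 7.8441*l^2 + 3.3396*l - 6.3933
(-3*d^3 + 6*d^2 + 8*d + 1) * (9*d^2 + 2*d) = -27*d^5 + 48*d^4 + 84*d^3 + 25*d^2 + 2*d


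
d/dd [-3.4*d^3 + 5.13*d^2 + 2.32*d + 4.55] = -10.2*d^2 + 10.26*d + 2.32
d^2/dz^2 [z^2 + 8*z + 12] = 2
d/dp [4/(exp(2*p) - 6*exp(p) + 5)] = 8*(3 - exp(p))*exp(p)/(exp(2*p) - 6*exp(p) + 5)^2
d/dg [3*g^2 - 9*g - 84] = 6*g - 9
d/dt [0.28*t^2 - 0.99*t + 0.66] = 0.56*t - 0.99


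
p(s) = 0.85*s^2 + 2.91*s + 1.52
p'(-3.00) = -2.19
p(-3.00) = 0.44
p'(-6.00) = -7.29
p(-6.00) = 14.66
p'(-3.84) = -3.62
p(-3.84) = 2.88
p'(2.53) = 7.21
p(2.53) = 14.32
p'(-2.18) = -0.80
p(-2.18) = -0.78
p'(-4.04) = -3.96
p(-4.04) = 3.64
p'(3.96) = 9.64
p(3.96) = 26.37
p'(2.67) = 7.45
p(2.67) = 15.35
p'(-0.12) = 2.71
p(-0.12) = 1.18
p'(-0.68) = 1.75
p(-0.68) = -0.07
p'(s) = 1.7*s + 2.91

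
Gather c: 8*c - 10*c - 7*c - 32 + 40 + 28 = 36 - 9*c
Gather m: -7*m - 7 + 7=-7*m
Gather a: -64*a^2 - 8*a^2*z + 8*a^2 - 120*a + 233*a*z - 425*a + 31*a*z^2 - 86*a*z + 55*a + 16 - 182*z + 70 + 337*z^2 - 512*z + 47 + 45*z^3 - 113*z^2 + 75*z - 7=a^2*(-8*z - 56) + a*(31*z^2 + 147*z - 490) + 45*z^3 + 224*z^2 - 619*z + 126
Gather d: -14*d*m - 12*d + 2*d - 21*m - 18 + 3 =d*(-14*m - 10) - 21*m - 15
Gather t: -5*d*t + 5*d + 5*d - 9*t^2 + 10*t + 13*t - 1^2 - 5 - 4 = 10*d - 9*t^2 + t*(23 - 5*d) - 10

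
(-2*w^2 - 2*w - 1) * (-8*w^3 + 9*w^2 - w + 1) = 16*w^5 - 2*w^4 - 8*w^3 - 9*w^2 - w - 1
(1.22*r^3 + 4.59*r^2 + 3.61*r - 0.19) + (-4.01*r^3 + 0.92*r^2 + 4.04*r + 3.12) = -2.79*r^3 + 5.51*r^2 + 7.65*r + 2.93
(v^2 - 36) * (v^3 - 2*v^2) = v^5 - 2*v^4 - 36*v^3 + 72*v^2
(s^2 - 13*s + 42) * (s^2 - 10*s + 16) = s^4 - 23*s^3 + 188*s^2 - 628*s + 672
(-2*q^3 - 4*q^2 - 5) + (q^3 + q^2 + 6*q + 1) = -q^3 - 3*q^2 + 6*q - 4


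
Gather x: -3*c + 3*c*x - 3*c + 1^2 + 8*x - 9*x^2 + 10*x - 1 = -6*c - 9*x^2 + x*(3*c + 18)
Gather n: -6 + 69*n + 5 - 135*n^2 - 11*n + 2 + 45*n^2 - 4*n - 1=-90*n^2 + 54*n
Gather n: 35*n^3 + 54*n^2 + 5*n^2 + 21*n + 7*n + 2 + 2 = 35*n^3 + 59*n^2 + 28*n + 4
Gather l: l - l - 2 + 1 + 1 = 0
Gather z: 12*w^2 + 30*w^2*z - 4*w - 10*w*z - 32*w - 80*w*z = 12*w^2 - 36*w + z*(30*w^2 - 90*w)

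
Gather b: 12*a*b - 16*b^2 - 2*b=-16*b^2 + b*(12*a - 2)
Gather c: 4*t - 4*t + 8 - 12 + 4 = 0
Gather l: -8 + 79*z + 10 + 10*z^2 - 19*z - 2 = 10*z^2 + 60*z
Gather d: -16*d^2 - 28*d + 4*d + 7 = -16*d^2 - 24*d + 7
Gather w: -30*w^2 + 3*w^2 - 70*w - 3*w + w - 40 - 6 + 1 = -27*w^2 - 72*w - 45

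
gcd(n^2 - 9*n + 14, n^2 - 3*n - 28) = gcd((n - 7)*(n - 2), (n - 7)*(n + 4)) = n - 7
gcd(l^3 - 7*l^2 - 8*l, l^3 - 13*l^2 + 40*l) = l^2 - 8*l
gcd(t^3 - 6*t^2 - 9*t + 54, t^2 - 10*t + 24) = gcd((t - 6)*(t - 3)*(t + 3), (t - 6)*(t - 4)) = t - 6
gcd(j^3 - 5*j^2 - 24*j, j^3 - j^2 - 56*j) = j^2 - 8*j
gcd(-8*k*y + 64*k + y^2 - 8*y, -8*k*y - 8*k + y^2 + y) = -8*k + y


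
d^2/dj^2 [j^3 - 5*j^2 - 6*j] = 6*j - 10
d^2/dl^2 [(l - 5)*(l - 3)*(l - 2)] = 6*l - 20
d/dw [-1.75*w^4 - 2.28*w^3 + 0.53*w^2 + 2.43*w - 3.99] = -7.0*w^3 - 6.84*w^2 + 1.06*w + 2.43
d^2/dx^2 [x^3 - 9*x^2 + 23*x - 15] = 6*x - 18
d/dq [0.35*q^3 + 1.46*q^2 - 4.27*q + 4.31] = 1.05*q^2 + 2.92*q - 4.27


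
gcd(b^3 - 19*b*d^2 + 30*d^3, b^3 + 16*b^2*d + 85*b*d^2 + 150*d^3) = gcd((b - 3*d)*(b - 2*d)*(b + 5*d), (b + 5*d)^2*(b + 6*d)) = b + 5*d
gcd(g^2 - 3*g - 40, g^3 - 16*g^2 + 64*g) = g - 8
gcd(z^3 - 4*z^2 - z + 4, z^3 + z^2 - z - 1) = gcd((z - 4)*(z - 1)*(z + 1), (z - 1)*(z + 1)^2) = z^2 - 1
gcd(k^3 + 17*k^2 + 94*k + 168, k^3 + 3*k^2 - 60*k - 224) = k^2 + 11*k + 28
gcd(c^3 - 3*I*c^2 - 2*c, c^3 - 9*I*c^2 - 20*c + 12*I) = c^2 - 3*I*c - 2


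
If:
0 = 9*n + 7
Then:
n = -7/9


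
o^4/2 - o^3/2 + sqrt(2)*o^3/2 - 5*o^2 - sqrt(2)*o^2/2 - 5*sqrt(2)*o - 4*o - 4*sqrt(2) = (o/2 + 1)*(o - 4)*(o + 1)*(o + sqrt(2))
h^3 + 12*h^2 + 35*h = h*(h + 5)*(h + 7)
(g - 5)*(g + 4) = g^2 - g - 20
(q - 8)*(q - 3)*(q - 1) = q^3 - 12*q^2 + 35*q - 24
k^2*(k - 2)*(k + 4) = k^4 + 2*k^3 - 8*k^2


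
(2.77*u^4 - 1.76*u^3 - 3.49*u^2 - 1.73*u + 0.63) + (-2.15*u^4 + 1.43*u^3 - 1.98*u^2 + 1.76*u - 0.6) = 0.62*u^4 - 0.33*u^3 - 5.47*u^2 + 0.03*u + 0.03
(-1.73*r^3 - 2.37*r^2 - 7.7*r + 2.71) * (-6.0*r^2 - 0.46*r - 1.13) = 10.38*r^5 + 15.0158*r^4 + 49.2451*r^3 - 10.0399*r^2 + 7.4544*r - 3.0623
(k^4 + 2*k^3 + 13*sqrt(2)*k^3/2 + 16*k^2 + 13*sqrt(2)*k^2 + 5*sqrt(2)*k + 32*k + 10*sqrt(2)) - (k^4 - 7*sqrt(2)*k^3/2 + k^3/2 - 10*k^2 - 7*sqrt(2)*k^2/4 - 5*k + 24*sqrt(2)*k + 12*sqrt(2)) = 3*k^3/2 + 10*sqrt(2)*k^3 + 59*sqrt(2)*k^2/4 + 26*k^2 - 19*sqrt(2)*k + 37*k - 2*sqrt(2)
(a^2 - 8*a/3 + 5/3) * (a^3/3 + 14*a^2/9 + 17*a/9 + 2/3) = a^5/3 + 2*a^4/3 - 46*a^3/27 - 16*a^2/9 + 37*a/27 + 10/9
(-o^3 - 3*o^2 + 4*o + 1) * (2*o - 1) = -2*o^4 - 5*o^3 + 11*o^2 - 2*o - 1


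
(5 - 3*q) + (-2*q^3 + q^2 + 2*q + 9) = -2*q^3 + q^2 - q + 14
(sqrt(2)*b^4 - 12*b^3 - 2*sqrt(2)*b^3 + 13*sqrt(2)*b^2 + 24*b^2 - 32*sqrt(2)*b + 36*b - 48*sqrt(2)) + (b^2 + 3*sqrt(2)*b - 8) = sqrt(2)*b^4 - 12*b^3 - 2*sqrt(2)*b^3 + 13*sqrt(2)*b^2 + 25*b^2 - 29*sqrt(2)*b + 36*b - 48*sqrt(2) - 8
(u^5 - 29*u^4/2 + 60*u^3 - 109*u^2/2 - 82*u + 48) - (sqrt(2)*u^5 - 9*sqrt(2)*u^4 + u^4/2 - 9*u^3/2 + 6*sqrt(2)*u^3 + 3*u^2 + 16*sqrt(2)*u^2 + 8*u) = -sqrt(2)*u^5 + u^5 - 15*u^4 + 9*sqrt(2)*u^4 - 6*sqrt(2)*u^3 + 129*u^3/2 - 115*u^2/2 - 16*sqrt(2)*u^2 - 90*u + 48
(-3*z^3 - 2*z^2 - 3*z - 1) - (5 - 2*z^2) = -3*z^3 - 3*z - 6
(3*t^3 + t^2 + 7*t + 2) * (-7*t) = -21*t^4 - 7*t^3 - 49*t^2 - 14*t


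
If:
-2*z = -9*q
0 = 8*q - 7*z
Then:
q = 0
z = 0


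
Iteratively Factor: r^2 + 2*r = (r)*(r + 2)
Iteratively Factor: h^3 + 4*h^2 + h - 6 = (h - 1)*(h^2 + 5*h + 6) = (h - 1)*(h + 3)*(h + 2)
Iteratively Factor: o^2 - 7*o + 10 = (o - 2)*(o - 5)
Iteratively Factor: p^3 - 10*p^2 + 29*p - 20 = (p - 4)*(p^2 - 6*p + 5) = (p - 4)*(p - 1)*(p - 5)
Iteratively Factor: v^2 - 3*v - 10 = (v - 5)*(v + 2)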